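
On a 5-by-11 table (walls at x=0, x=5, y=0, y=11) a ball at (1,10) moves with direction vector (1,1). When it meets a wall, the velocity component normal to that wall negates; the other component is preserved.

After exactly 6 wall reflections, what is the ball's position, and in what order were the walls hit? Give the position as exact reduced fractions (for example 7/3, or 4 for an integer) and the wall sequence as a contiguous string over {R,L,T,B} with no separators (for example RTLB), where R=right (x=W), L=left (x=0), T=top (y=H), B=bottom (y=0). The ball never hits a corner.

1. t=1 → T at (2,11); v=(1,-1)
2. t=3 → R at (5,8); v=(-1,-1)
3. t=5 → L at (0,3); v=(1,-1)
4. t=3 → B at (3,0); v=(1,1)
5. t=2 → R at (5,2); v=(-1,1)
6. t=5 → L at (0,7); v=(1,1)

Final position: (0,7)
Wall sequence: TRLBRL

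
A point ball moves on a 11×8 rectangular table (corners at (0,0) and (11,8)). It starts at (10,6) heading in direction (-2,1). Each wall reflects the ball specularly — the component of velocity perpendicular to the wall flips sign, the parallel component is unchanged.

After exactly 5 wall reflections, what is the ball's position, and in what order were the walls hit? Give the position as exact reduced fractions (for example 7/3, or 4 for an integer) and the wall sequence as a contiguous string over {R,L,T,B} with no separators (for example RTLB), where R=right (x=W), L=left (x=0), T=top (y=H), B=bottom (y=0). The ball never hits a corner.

Final position: (0,6)
Wall sequence: TLBRL

1. t=2 → T at (6,8); v=(-2,-1)
2. t=3 → L at (0,5); v=(2,-1)
3. t=5 → B at (10,0); v=(2,1)
4. t=1/2 → R at (11,1/2); v=(-2,1)
5. t=11/2 → L at (0,6); v=(2,1)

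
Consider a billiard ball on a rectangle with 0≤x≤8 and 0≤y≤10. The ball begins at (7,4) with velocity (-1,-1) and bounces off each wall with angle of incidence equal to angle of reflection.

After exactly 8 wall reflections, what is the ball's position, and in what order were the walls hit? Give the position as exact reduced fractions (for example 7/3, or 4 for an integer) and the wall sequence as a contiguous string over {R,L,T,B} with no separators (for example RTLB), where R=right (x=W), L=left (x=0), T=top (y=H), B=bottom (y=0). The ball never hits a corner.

Final position: (5,10)
Wall sequence: BLTRLBRT

1. t=4 → B at (3,0); v=(-1,1)
2. t=3 → L at (0,3); v=(1,1)
3. t=7 → T at (7,10); v=(1,-1)
4. t=1 → R at (8,9); v=(-1,-1)
5. t=8 → L at (0,1); v=(1,-1)
6. t=1 → B at (1,0); v=(1,1)
7. t=7 → R at (8,7); v=(-1,1)
8. t=3 → T at (5,10); v=(-1,-1)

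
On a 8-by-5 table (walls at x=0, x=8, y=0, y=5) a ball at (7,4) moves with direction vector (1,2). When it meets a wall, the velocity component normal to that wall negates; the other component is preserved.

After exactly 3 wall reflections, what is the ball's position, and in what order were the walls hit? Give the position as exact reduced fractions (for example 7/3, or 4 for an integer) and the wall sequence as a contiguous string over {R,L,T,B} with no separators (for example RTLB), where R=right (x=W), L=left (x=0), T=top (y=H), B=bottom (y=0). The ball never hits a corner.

1. t=1/2 → T at (15/2,5); v=(1,-2)
2. t=1/2 → R at (8,4); v=(-1,-2)
3. t=2 → B at (6,0); v=(-1,2)

Final position: (6,0)
Wall sequence: TRB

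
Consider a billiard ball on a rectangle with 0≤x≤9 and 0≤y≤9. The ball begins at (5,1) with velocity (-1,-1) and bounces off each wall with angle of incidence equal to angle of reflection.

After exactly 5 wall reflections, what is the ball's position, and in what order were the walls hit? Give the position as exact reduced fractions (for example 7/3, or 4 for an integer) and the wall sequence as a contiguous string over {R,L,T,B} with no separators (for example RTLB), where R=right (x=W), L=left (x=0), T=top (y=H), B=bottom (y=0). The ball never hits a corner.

Final position: (4,0)
Wall sequence: BLTRB

1. t=1 → B at (4,0); v=(-1,1)
2. t=4 → L at (0,4); v=(1,1)
3. t=5 → T at (5,9); v=(1,-1)
4. t=4 → R at (9,5); v=(-1,-1)
5. t=5 → B at (4,0); v=(-1,1)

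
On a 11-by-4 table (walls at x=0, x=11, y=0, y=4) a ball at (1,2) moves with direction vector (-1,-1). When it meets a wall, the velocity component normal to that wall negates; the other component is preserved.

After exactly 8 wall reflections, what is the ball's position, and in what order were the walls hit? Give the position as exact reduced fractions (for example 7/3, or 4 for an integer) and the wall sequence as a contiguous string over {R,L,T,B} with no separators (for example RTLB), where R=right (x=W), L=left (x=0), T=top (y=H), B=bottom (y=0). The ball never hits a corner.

1. t=1 → L at (0,1); v=(1,-1)
2. t=1 → B at (1,0); v=(1,1)
3. t=4 → T at (5,4); v=(1,-1)
4. t=4 → B at (9,0); v=(1,1)
5. t=2 → R at (11,2); v=(-1,1)
6. t=2 → T at (9,4); v=(-1,-1)
7. t=4 → B at (5,0); v=(-1,1)
8. t=4 → T at (1,4); v=(-1,-1)

Final position: (1,4)
Wall sequence: LBTBRTBT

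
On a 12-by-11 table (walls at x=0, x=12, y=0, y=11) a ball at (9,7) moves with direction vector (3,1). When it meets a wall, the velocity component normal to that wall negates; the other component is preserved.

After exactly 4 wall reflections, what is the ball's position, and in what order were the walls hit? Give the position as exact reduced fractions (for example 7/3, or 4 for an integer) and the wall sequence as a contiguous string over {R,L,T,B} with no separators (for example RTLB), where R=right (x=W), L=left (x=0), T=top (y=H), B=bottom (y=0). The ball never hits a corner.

1. t=1 → R at (12,8); v=(-3,1)
2. t=3 → T at (3,11); v=(-3,-1)
3. t=1 → L at (0,10); v=(3,-1)
4. t=4 → R at (12,6); v=(-3,-1)

Final position: (12,6)
Wall sequence: RTLR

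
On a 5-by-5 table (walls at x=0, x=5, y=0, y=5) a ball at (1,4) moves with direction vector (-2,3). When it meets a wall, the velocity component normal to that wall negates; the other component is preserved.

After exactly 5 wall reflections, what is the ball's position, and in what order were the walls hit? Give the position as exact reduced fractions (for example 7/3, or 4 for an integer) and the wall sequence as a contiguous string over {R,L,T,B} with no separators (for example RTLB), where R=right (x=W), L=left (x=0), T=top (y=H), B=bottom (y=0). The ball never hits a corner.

Final position: (11/3,5)
Wall sequence: TLBRT

1. t=1/3 → T at (1/3,5); v=(-2,-3)
2. t=1/6 → L at (0,9/2); v=(2,-3)
3. t=3/2 → B at (3,0); v=(2,3)
4. t=1 → R at (5,3); v=(-2,3)
5. t=2/3 → T at (11/3,5); v=(-2,-3)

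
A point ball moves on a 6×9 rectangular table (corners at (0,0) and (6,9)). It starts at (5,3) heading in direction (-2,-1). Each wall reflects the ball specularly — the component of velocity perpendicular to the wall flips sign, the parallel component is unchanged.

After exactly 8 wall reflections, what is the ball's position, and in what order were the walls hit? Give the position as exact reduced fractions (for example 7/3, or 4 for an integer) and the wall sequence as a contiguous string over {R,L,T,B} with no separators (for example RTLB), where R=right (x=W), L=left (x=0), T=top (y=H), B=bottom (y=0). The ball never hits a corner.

Final position: (6,7/2)
Wall sequence: LBRLRTLR

1. t=5/2 → L at (0,1/2); v=(2,-1)
2. t=1/2 → B at (1,0); v=(2,1)
3. t=5/2 → R at (6,5/2); v=(-2,1)
4. t=3 → L at (0,11/2); v=(2,1)
5. t=3 → R at (6,17/2); v=(-2,1)
6. t=1/2 → T at (5,9); v=(-2,-1)
7. t=5/2 → L at (0,13/2); v=(2,-1)
8. t=3 → R at (6,7/2); v=(-2,-1)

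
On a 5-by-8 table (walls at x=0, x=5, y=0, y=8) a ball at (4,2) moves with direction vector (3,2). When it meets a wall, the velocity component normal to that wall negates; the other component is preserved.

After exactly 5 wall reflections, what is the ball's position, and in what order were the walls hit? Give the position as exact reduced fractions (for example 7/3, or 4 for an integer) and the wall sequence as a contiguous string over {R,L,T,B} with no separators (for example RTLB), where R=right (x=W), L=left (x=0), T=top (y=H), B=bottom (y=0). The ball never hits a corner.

Final position: (0,10/3)
Wall sequence: RLTRL

1. t=1/3 → R at (5,8/3); v=(-3,2)
2. t=5/3 → L at (0,6); v=(3,2)
3. t=1 → T at (3,8); v=(3,-2)
4. t=2/3 → R at (5,20/3); v=(-3,-2)
5. t=5/3 → L at (0,10/3); v=(3,-2)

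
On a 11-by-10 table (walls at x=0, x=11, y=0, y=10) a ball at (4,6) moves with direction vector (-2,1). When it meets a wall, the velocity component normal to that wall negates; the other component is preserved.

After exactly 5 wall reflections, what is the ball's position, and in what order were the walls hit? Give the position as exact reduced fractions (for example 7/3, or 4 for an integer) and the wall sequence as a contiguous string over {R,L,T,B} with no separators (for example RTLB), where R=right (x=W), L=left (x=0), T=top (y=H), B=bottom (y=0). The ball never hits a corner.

1. t=2 → L at (0,8); v=(2,1)
2. t=2 → T at (4,10); v=(2,-1)
3. t=7/2 → R at (11,13/2); v=(-2,-1)
4. t=11/2 → L at (0,1); v=(2,-1)
5. t=1 → B at (2,0); v=(2,1)

Final position: (2,0)
Wall sequence: LTRLB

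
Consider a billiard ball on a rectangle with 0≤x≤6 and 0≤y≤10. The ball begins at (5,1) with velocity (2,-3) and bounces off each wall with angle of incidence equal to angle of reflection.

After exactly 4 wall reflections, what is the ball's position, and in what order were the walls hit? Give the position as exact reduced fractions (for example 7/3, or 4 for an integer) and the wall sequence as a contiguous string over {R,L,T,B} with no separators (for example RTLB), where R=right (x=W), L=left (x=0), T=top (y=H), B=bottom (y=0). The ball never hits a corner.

1. t=1/3 → B at (17/3,0); v=(2,3)
2. t=1/6 → R at (6,1/2); v=(-2,3)
3. t=3 → L at (0,19/2); v=(2,3)
4. t=1/6 → T at (1/3,10); v=(2,-3)

Final position: (1/3,10)
Wall sequence: BRLT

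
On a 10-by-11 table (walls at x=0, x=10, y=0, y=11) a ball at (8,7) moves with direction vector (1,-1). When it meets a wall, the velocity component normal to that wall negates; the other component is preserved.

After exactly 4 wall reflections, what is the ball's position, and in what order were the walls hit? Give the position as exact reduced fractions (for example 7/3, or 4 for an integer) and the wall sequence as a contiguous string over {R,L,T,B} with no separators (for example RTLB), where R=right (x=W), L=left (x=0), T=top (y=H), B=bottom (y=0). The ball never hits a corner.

Final position: (6,11)
Wall sequence: RBLT

1. t=2 → R at (10,5); v=(-1,-1)
2. t=5 → B at (5,0); v=(-1,1)
3. t=5 → L at (0,5); v=(1,1)
4. t=6 → T at (6,11); v=(1,-1)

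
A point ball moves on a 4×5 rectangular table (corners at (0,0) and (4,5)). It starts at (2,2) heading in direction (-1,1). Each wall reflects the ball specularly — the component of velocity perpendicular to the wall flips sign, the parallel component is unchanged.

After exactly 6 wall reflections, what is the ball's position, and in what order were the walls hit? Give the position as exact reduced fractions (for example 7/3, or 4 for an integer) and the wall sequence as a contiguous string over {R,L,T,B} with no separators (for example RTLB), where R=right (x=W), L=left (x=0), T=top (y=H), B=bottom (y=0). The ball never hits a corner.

1. t=2 → L at (0,4); v=(1,1)
2. t=1 → T at (1,5); v=(1,-1)
3. t=3 → R at (4,2); v=(-1,-1)
4. t=2 → B at (2,0); v=(-1,1)
5. t=2 → L at (0,2); v=(1,1)
6. t=3 → T at (3,5); v=(1,-1)

Final position: (3,5)
Wall sequence: LTRBLT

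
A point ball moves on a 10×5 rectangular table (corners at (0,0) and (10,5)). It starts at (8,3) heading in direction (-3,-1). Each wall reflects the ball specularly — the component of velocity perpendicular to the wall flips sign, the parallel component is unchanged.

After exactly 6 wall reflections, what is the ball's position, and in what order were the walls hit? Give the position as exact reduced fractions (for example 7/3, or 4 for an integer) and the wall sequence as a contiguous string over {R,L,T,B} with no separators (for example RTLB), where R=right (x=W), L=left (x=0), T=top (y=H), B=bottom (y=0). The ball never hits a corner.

1. t=8/3 → L at (0,1/3); v=(3,-1)
2. t=1/3 → B at (1,0); v=(3,1)
3. t=3 → R at (10,3); v=(-3,1)
4. t=2 → T at (4,5); v=(-3,-1)
5. t=4/3 → L at (0,11/3); v=(3,-1)
6. t=10/3 → R at (10,1/3); v=(-3,-1)

Final position: (10,1/3)
Wall sequence: LBRTLR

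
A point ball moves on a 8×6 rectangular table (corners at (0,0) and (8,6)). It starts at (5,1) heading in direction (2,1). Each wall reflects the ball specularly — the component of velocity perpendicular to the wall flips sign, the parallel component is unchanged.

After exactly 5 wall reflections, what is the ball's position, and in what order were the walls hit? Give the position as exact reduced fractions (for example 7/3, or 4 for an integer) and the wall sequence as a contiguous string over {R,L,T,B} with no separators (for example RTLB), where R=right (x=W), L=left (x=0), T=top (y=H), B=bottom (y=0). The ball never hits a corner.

Final position: (5,0)
Wall sequence: RTLRB

1. t=3/2 → R at (8,5/2); v=(-2,1)
2. t=7/2 → T at (1,6); v=(-2,-1)
3. t=1/2 → L at (0,11/2); v=(2,-1)
4. t=4 → R at (8,3/2); v=(-2,-1)
5. t=3/2 → B at (5,0); v=(-2,1)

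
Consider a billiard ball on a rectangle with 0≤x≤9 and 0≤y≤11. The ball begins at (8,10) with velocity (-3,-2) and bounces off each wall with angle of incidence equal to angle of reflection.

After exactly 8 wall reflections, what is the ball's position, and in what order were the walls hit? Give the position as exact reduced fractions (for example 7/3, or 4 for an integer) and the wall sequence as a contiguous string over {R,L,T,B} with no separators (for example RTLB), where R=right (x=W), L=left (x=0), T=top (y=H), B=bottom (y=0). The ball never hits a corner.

Final position: (4,0)
Wall sequence: LBRLTRLB

1. t=8/3 → L at (0,14/3); v=(3,-2)
2. t=7/3 → B at (7,0); v=(3,2)
3. t=2/3 → R at (9,4/3); v=(-3,2)
4. t=3 → L at (0,22/3); v=(3,2)
5. t=11/6 → T at (11/2,11); v=(3,-2)
6. t=7/6 → R at (9,26/3); v=(-3,-2)
7. t=3 → L at (0,8/3); v=(3,-2)
8. t=4/3 → B at (4,0); v=(3,2)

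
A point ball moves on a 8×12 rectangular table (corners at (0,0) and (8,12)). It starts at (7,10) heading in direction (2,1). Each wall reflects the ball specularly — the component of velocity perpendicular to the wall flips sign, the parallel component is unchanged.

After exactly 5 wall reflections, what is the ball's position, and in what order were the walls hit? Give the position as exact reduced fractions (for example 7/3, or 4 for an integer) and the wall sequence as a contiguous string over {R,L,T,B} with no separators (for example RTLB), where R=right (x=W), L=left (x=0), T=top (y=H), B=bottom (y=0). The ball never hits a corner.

Final position: (0,3/2)
Wall sequence: RTLRL

1. t=1/2 → R at (8,21/2); v=(-2,1)
2. t=3/2 → T at (5,12); v=(-2,-1)
3. t=5/2 → L at (0,19/2); v=(2,-1)
4. t=4 → R at (8,11/2); v=(-2,-1)
5. t=4 → L at (0,3/2); v=(2,-1)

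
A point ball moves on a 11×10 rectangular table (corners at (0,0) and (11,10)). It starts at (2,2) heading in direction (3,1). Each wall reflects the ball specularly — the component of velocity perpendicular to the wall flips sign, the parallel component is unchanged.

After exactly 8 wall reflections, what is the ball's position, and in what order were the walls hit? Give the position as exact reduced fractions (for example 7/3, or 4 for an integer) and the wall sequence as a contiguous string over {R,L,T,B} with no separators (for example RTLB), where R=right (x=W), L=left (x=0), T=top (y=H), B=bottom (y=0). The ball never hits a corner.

1. t=3 → R at (11,5); v=(-3,1)
2. t=11/3 → L at (0,26/3); v=(3,1)
3. t=4/3 → T at (4,10); v=(3,-1)
4. t=7/3 → R at (11,23/3); v=(-3,-1)
5. t=11/3 → L at (0,4); v=(3,-1)
6. t=11/3 → R at (11,1/3); v=(-3,-1)
7. t=1/3 → B at (10,0); v=(-3,1)
8. t=10/3 → L at (0,10/3); v=(3,1)

Final position: (0,10/3)
Wall sequence: RLTRLRBL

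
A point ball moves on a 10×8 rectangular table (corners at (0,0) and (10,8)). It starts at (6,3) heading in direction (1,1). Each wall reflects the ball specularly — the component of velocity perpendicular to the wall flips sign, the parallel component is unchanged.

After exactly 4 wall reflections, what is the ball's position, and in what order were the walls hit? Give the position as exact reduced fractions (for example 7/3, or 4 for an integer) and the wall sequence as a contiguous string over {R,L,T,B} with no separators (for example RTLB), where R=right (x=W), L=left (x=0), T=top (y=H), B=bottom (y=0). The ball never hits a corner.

Final position: (0,1)
Wall sequence: RTBL

1. t=4 → R at (10,7); v=(-1,1)
2. t=1 → T at (9,8); v=(-1,-1)
3. t=8 → B at (1,0); v=(-1,1)
4. t=1 → L at (0,1); v=(1,1)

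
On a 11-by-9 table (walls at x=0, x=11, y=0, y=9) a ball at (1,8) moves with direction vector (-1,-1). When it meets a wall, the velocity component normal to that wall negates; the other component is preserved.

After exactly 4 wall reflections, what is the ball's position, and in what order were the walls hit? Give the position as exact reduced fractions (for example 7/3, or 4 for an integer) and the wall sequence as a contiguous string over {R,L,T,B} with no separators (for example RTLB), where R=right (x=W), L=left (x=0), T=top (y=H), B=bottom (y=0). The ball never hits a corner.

1. t=1 → L at (0,7); v=(1,-1)
2. t=7 → B at (7,0); v=(1,1)
3. t=4 → R at (11,4); v=(-1,1)
4. t=5 → T at (6,9); v=(-1,-1)

Final position: (6,9)
Wall sequence: LBRT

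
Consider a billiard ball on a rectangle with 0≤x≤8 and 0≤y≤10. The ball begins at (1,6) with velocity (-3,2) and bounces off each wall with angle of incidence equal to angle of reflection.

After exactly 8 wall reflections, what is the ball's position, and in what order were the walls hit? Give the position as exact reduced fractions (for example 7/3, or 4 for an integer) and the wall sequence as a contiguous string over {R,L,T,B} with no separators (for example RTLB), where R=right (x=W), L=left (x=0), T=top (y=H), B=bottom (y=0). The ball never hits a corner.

Final position: (3,10)
Wall sequence: LTRLBRLT

1. t=1/3 → L at (0,20/3); v=(3,2)
2. t=5/3 → T at (5,10); v=(3,-2)
3. t=1 → R at (8,8); v=(-3,-2)
4. t=8/3 → L at (0,8/3); v=(3,-2)
5. t=4/3 → B at (4,0); v=(3,2)
6. t=4/3 → R at (8,8/3); v=(-3,2)
7. t=8/3 → L at (0,8); v=(3,2)
8. t=1 → T at (3,10); v=(3,-2)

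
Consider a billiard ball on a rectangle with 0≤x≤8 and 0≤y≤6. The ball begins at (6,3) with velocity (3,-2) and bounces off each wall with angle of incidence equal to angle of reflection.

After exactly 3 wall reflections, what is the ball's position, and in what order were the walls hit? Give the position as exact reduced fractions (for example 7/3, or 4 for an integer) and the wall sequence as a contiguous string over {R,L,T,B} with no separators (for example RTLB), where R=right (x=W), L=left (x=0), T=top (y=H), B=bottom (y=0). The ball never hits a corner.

Final position: (0,11/3)
Wall sequence: RBL

1. t=2/3 → R at (8,5/3); v=(-3,-2)
2. t=5/6 → B at (11/2,0); v=(-3,2)
3. t=11/6 → L at (0,11/3); v=(3,2)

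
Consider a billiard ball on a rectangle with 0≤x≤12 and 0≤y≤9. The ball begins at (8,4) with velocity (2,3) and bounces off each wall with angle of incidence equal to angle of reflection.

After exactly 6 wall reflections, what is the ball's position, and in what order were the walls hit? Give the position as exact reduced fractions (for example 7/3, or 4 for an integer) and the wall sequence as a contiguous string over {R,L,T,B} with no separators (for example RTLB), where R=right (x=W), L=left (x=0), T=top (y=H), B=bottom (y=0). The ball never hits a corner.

Final position: (16/3,0)
Wall sequence: TRBTLB

1. t=5/3 → T at (34/3,9); v=(2,-3)
2. t=1/3 → R at (12,8); v=(-2,-3)
3. t=8/3 → B at (20/3,0); v=(-2,3)
4. t=3 → T at (2/3,9); v=(-2,-3)
5. t=1/3 → L at (0,8); v=(2,-3)
6. t=8/3 → B at (16/3,0); v=(2,3)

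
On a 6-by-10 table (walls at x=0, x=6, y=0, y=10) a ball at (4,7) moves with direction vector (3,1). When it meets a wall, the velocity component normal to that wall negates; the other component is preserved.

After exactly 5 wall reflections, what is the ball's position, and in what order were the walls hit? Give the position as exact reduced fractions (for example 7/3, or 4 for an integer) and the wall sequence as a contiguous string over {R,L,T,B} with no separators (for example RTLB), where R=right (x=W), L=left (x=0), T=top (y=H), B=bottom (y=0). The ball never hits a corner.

1. t=2/3 → R at (6,23/3); v=(-3,1)
2. t=2 → L at (0,29/3); v=(3,1)
3. t=1/3 → T at (1,10); v=(3,-1)
4. t=5/3 → R at (6,25/3); v=(-3,-1)
5. t=2 → L at (0,19/3); v=(3,-1)

Final position: (0,19/3)
Wall sequence: RLTRL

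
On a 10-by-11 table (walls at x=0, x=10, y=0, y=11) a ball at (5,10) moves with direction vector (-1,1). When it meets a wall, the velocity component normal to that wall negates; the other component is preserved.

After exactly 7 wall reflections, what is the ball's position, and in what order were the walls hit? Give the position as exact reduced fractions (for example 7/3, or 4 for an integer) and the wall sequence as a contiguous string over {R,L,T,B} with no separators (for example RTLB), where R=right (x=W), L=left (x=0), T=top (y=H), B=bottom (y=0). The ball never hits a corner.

1. t=1 → T at (4,11); v=(-1,-1)
2. t=4 → L at (0,7); v=(1,-1)
3. t=7 → B at (7,0); v=(1,1)
4. t=3 → R at (10,3); v=(-1,1)
5. t=8 → T at (2,11); v=(-1,-1)
6. t=2 → L at (0,9); v=(1,-1)
7. t=9 → B at (9,0); v=(1,1)

Final position: (9,0)
Wall sequence: TLBRTLB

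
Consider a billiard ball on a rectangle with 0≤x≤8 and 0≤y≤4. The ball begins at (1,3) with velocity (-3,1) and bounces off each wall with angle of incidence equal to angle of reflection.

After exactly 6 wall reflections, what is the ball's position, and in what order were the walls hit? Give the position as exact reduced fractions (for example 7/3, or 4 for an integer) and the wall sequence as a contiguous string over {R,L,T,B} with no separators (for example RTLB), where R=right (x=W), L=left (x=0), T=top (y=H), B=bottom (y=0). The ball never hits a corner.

1. t=1/3 → L at (0,10/3); v=(3,1)
2. t=2/3 → T at (2,4); v=(3,-1)
3. t=2 → R at (8,2); v=(-3,-1)
4. t=2 → B at (2,0); v=(-3,1)
5. t=2/3 → L at (0,2/3); v=(3,1)
6. t=8/3 → R at (8,10/3); v=(-3,1)

Final position: (8,10/3)
Wall sequence: LTRBLR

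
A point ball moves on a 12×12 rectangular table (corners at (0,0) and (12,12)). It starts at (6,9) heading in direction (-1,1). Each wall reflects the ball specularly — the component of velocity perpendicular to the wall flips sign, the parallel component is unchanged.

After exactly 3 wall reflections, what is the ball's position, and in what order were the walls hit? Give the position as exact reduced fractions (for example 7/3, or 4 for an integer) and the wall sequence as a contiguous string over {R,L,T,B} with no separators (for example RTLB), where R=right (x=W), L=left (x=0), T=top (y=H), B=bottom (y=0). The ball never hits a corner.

Final position: (9,0)
Wall sequence: TLB

1. t=3 → T at (3,12); v=(-1,-1)
2. t=3 → L at (0,9); v=(1,-1)
3. t=9 → B at (9,0); v=(1,1)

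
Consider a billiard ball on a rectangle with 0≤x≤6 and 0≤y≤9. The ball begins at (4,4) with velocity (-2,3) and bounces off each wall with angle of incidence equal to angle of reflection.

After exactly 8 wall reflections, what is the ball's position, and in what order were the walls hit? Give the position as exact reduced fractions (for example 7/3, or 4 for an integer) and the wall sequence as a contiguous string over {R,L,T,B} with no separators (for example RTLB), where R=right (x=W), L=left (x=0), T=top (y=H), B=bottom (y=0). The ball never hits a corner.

Final position: (6,1)
Wall sequence: TLBRTLBR

1. t=5/3 → T at (2/3,9); v=(-2,-3)
2. t=1/3 → L at (0,8); v=(2,-3)
3. t=8/3 → B at (16/3,0); v=(2,3)
4. t=1/3 → R at (6,1); v=(-2,3)
5. t=8/3 → T at (2/3,9); v=(-2,-3)
6. t=1/3 → L at (0,8); v=(2,-3)
7. t=8/3 → B at (16/3,0); v=(2,3)
8. t=1/3 → R at (6,1); v=(-2,3)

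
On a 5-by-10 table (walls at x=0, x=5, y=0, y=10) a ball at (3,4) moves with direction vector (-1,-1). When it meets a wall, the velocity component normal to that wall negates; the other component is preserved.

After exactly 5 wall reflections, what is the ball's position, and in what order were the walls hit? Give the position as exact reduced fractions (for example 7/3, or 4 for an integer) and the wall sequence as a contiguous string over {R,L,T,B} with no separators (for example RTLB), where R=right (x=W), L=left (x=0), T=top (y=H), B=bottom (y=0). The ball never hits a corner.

1. t=3 → L at (0,1); v=(1,-1)
2. t=1 → B at (1,0); v=(1,1)
3. t=4 → R at (5,4); v=(-1,1)
4. t=5 → L at (0,9); v=(1,1)
5. t=1 → T at (1,10); v=(1,-1)

Final position: (1,10)
Wall sequence: LBRLT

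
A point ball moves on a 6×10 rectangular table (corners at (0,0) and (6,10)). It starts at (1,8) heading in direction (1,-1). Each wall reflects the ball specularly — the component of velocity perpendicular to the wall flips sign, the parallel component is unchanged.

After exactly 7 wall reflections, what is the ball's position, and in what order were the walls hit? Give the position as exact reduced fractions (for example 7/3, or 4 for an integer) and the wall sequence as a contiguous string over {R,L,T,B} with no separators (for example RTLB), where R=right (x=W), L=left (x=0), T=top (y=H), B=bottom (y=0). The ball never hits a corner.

Final position: (5,0)
Wall sequence: RBLRTLB

1. t=5 → R at (6,3); v=(-1,-1)
2. t=3 → B at (3,0); v=(-1,1)
3. t=3 → L at (0,3); v=(1,1)
4. t=6 → R at (6,9); v=(-1,1)
5. t=1 → T at (5,10); v=(-1,-1)
6. t=5 → L at (0,5); v=(1,-1)
7. t=5 → B at (5,0); v=(1,1)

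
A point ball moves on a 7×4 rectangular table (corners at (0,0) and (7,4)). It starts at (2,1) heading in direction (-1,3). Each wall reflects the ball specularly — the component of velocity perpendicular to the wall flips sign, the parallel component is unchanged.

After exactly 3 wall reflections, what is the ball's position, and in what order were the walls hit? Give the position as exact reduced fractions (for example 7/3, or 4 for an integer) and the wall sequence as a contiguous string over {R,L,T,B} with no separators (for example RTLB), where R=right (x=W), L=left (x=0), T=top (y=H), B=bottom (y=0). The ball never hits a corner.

1. t=1 → T at (1,4); v=(-1,-3)
2. t=1 → L at (0,1); v=(1,-3)
3. t=1/3 → B at (1/3,0); v=(1,3)

Final position: (1/3,0)
Wall sequence: TLB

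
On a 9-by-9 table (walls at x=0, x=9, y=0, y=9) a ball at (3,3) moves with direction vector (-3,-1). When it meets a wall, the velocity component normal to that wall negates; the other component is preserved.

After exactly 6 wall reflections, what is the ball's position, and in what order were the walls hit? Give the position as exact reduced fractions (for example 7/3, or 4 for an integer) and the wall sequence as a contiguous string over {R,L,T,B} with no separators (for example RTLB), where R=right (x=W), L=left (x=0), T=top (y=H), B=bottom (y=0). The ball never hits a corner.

1. t=1 → L at (0,2); v=(3,-1)
2. t=2 → B at (6,0); v=(3,1)
3. t=1 → R at (9,1); v=(-3,1)
4. t=3 → L at (0,4); v=(3,1)
5. t=3 → R at (9,7); v=(-3,1)
6. t=2 → T at (3,9); v=(-3,-1)

Final position: (3,9)
Wall sequence: LBRLRT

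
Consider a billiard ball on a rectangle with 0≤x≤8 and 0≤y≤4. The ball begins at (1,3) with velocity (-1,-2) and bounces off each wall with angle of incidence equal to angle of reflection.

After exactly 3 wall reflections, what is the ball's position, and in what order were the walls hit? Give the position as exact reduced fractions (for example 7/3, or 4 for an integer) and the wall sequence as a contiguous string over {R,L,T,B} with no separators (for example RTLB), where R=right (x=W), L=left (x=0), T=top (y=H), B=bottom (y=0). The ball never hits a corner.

1. t=1 → L at (0,1); v=(1,-2)
2. t=1/2 → B at (1/2,0); v=(1,2)
3. t=2 → T at (5/2,4); v=(1,-2)

Final position: (5/2,4)
Wall sequence: LBT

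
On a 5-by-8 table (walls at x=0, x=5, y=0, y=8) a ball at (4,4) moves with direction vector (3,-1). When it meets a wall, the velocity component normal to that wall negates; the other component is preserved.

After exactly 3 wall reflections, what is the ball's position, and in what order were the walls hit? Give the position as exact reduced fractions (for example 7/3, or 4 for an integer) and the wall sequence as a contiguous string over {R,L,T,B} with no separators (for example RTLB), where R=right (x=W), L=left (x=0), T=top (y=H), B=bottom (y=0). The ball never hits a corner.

Final position: (5,1/3)
Wall sequence: RLR

1. t=1/3 → R at (5,11/3); v=(-3,-1)
2. t=5/3 → L at (0,2); v=(3,-1)
3. t=5/3 → R at (5,1/3); v=(-3,-1)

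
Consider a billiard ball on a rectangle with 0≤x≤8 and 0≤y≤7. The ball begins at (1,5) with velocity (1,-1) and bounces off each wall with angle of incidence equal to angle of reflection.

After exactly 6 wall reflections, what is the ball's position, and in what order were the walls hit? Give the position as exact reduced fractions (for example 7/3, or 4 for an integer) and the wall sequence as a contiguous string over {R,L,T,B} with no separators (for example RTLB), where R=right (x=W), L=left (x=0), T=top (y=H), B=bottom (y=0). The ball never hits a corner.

1. t=5 → B at (6,0); v=(1,1)
2. t=2 → R at (8,2); v=(-1,1)
3. t=5 → T at (3,7); v=(-1,-1)
4. t=3 → L at (0,4); v=(1,-1)
5. t=4 → B at (4,0); v=(1,1)
6. t=4 → R at (8,4); v=(-1,1)

Final position: (8,4)
Wall sequence: BRTLBR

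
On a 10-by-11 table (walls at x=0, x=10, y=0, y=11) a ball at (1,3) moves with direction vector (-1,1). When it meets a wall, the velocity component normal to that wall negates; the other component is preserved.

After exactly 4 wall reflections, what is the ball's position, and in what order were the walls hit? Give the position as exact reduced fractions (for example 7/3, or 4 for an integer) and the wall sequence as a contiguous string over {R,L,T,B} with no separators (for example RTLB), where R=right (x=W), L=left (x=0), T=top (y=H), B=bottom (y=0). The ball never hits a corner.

Final position: (2,0)
Wall sequence: LTRB

1. t=1 → L at (0,4); v=(1,1)
2. t=7 → T at (7,11); v=(1,-1)
3. t=3 → R at (10,8); v=(-1,-1)
4. t=8 → B at (2,0); v=(-1,1)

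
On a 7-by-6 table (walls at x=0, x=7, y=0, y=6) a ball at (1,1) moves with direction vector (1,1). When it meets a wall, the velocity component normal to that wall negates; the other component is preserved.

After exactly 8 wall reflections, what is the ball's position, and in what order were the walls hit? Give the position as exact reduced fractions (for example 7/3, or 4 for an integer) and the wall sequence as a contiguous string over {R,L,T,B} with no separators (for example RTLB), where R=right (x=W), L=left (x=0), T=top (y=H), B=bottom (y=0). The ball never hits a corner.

Final position: (0,4)
Wall sequence: TRBLTRBL

1. t=5 → T at (6,6); v=(1,-1)
2. t=1 → R at (7,5); v=(-1,-1)
3. t=5 → B at (2,0); v=(-1,1)
4. t=2 → L at (0,2); v=(1,1)
5. t=4 → T at (4,6); v=(1,-1)
6. t=3 → R at (7,3); v=(-1,-1)
7. t=3 → B at (4,0); v=(-1,1)
8. t=4 → L at (0,4); v=(1,1)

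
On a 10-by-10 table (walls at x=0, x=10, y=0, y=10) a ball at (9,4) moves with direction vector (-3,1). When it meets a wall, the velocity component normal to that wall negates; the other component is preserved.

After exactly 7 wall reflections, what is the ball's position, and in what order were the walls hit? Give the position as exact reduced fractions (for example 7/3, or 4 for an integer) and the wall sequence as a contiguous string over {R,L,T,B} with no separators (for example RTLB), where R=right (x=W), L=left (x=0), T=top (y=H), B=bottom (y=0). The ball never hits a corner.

Final position: (0,1/3)
Wall sequence: LTRLRBL

1. t=3 → L at (0,7); v=(3,1)
2. t=3 → T at (9,10); v=(3,-1)
3. t=1/3 → R at (10,29/3); v=(-3,-1)
4. t=10/3 → L at (0,19/3); v=(3,-1)
5. t=10/3 → R at (10,3); v=(-3,-1)
6. t=3 → B at (1,0); v=(-3,1)
7. t=1/3 → L at (0,1/3); v=(3,1)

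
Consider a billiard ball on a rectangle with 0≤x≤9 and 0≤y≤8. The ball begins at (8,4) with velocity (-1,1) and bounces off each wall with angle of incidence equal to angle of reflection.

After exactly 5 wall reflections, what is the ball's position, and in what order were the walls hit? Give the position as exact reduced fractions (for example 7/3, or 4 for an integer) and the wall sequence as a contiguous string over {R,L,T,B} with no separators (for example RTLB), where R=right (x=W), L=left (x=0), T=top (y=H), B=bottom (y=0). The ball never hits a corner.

Final position: (6,8)
Wall sequence: TLBRT

1. t=4 → T at (4,8); v=(-1,-1)
2. t=4 → L at (0,4); v=(1,-1)
3. t=4 → B at (4,0); v=(1,1)
4. t=5 → R at (9,5); v=(-1,1)
5. t=3 → T at (6,8); v=(-1,-1)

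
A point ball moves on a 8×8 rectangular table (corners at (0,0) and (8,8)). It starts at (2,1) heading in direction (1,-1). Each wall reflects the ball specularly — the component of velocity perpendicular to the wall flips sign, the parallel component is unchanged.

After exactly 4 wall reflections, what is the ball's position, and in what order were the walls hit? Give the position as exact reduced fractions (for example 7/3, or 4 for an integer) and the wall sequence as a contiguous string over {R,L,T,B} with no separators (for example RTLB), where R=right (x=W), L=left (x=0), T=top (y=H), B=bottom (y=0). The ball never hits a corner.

1. t=1 → B at (3,0); v=(1,1)
2. t=5 → R at (8,5); v=(-1,1)
3. t=3 → T at (5,8); v=(-1,-1)
4. t=5 → L at (0,3); v=(1,-1)

Final position: (0,3)
Wall sequence: BRTL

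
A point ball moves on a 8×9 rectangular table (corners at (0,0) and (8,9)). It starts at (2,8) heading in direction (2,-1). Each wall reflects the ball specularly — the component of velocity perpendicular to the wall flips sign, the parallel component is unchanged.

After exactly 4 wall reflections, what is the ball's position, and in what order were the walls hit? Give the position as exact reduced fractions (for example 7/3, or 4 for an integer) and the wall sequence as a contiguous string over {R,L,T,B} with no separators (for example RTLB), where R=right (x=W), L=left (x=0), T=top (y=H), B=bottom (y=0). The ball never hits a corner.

1. t=3 → R at (8,5); v=(-2,-1)
2. t=4 → L at (0,1); v=(2,-1)
3. t=1 → B at (2,0); v=(2,1)
4. t=3 → R at (8,3); v=(-2,1)

Final position: (8,3)
Wall sequence: RLBR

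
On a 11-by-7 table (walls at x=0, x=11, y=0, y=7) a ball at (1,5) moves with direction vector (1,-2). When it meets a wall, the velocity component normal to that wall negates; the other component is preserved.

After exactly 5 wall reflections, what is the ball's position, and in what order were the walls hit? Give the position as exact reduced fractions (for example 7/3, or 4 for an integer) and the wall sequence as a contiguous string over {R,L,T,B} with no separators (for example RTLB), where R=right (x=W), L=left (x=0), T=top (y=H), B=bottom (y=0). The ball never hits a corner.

1. t=5/2 → B at (7/2,0); v=(1,2)
2. t=7/2 → T at (7,7); v=(1,-2)
3. t=7/2 → B at (21/2,0); v=(1,2)
4. t=1/2 → R at (11,1); v=(-1,2)
5. t=3 → T at (8,7); v=(-1,-2)

Final position: (8,7)
Wall sequence: BTBRT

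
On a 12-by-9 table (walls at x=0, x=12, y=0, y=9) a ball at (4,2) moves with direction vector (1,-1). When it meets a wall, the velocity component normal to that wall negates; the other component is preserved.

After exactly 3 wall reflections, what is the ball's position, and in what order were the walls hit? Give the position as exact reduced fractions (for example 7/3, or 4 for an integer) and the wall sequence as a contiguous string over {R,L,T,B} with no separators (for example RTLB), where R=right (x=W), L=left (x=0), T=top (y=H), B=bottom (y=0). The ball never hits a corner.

1. t=2 → B at (6,0); v=(1,1)
2. t=6 → R at (12,6); v=(-1,1)
3. t=3 → T at (9,9); v=(-1,-1)

Final position: (9,9)
Wall sequence: BRT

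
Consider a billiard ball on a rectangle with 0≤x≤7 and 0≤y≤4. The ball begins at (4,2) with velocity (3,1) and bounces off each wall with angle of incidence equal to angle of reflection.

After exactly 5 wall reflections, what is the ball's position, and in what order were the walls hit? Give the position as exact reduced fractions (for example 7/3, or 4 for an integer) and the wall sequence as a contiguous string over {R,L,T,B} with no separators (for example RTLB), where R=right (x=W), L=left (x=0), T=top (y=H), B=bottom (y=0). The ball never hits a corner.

Final position: (6,0)
Wall sequence: RTLRB

1. t=1 → R at (7,3); v=(-3,1)
2. t=1 → T at (4,4); v=(-3,-1)
3. t=4/3 → L at (0,8/3); v=(3,-1)
4. t=7/3 → R at (7,1/3); v=(-3,-1)
5. t=1/3 → B at (6,0); v=(-3,1)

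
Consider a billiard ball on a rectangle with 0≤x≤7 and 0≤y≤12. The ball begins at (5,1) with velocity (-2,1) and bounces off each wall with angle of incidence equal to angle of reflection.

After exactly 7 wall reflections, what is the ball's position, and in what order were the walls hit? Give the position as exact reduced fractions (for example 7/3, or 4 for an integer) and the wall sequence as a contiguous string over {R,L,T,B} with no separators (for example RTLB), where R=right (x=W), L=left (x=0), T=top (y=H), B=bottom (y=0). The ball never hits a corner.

Final position: (7,3)
Wall sequence: LRLTRLR

1. t=5/2 → L at (0,7/2); v=(2,1)
2. t=7/2 → R at (7,7); v=(-2,1)
3. t=7/2 → L at (0,21/2); v=(2,1)
4. t=3/2 → T at (3,12); v=(2,-1)
5. t=2 → R at (7,10); v=(-2,-1)
6. t=7/2 → L at (0,13/2); v=(2,-1)
7. t=7/2 → R at (7,3); v=(-2,-1)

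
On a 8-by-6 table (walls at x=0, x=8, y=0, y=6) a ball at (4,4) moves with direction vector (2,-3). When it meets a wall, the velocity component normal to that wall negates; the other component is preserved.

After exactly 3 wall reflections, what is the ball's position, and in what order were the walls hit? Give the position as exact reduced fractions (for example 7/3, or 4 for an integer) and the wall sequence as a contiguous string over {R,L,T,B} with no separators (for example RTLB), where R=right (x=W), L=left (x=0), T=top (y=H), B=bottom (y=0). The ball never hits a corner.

1. t=4/3 → B at (20/3,0); v=(2,3)
2. t=2/3 → R at (8,2); v=(-2,3)
3. t=4/3 → T at (16/3,6); v=(-2,-3)

Final position: (16/3,6)
Wall sequence: BRT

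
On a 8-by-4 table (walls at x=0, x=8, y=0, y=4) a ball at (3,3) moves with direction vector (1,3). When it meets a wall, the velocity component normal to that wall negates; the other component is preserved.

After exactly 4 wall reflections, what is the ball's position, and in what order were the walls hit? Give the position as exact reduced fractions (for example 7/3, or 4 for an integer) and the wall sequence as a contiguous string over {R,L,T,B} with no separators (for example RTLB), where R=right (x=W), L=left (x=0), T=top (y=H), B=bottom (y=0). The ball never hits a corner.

1. t=1/3 → T at (10/3,4); v=(1,-3)
2. t=4/3 → B at (14/3,0); v=(1,3)
3. t=4/3 → T at (6,4); v=(1,-3)
4. t=4/3 → B at (22/3,0); v=(1,3)

Final position: (22/3,0)
Wall sequence: TBTB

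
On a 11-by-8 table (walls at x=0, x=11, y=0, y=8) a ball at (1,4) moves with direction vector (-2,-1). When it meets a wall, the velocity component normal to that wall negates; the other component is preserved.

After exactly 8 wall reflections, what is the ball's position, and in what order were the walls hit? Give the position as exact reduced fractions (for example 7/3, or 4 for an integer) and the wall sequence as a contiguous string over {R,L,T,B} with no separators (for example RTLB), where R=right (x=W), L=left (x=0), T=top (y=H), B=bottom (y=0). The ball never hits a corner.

Final position: (0,5/2)
Wall sequence: LBRLTRBL

1. t=1/2 → L at (0,7/2); v=(2,-1)
2. t=7/2 → B at (7,0); v=(2,1)
3. t=2 → R at (11,2); v=(-2,1)
4. t=11/2 → L at (0,15/2); v=(2,1)
5. t=1/2 → T at (1,8); v=(2,-1)
6. t=5 → R at (11,3); v=(-2,-1)
7. t=3 → B at (5,0); v=(-2,1)
8. t=5/2 → L at (0,5/2); v=(2,1)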